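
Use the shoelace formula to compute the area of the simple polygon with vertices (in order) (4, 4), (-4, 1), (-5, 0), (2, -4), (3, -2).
Area = 73/2

Shoelace formula: Area = (1/2) |Σ_i (x_i · y_{i+1} − x_{i+1} · y_i)| (indices mod n). Compute each cross term:
  (4)(1) − (-4)(4) = 20
  (-4)(0) − (-5)(1) = 5
  (-5)(-4) − (2)(0) = 20
  (2)(-2) − (3)(-4) = 8
  (3)(4) − (4)(-2) = 20
Sum = 73, so (signed) Area = 73/2 = 73/2, |Area| = 73/2.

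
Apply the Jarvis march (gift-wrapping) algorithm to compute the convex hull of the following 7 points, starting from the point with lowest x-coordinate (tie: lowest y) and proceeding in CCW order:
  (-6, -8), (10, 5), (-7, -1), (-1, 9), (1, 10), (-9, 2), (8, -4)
Hull (CCW) = [(-9, 2), (-6, -8), (8, -4), (10, 5), (1, 10), (-1, 9)]

Jarvis march: at each step, from the current hull vertex p, select the next vertex q as the point such that every other point lies strictly to the left of (or on) the directed line p → q. (Equivalently: for every other point r, the cross product (q − p) × (r − p) ≥ 0.)
Starting point (lowest x, tie lowest y): (-9, 2). Wrap until returning to start. Resulting hull: (-9, 2), (-6, -8), (8, -4), (10, 5), (1, 10), (-1, 9).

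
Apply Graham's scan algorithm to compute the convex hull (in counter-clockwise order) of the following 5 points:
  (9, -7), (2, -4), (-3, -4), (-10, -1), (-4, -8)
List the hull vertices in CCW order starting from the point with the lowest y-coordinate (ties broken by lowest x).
Hull (CCW) = [(-4, -8), (9, -7), (2, -4), (-10, -1)]

Graham scan procedure:
  1. Find the pivot p₀ = point with lowest y (tie → lowest x): (-4, -8).
  2. Sort the remaining points by polar angle around p₀.
  3. Walk through sorted points, maintaining a stack; pop the top while the last three entries make a non-left turn (cross product ≤ 0).
  4. Final stack is the convex hull in CCW order: (-4, -8), (9, -7), (2, -4), (-10, -1).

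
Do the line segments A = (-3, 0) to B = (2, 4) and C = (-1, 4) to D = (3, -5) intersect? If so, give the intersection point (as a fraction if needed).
Yes; intersection at (-13/61, 136/61) (t = 34/61 on AB, s = 12/61 on CD)

Parametrize AB as A + t(B − A) = (-3 + 5 t, 0 + 4 t) and CD as C + s(D − C) = (-1 + 4 s, 4 + -9 s). Solve the linear system for (t, s). Determinant = 61 ≠ 0, so a unique intersection of the containing lines exists. Solution: t = 34/61, s = 12/61 — both in [0, 1], so the segments cross. Intersection point: (-13/61, 136/61).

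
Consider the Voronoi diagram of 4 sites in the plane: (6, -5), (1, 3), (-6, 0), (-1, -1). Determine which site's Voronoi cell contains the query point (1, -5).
Nearest site = (-1, -1)

The Voronoi cell of site s contains exactly those query points closer to s than to any other site. Compute squared distances from q = (1, -5) to each site:
  (-1 − 1)² + (-1 − -5)² = 20
  (6 − 1)² + (-5 − -5)² = 25
  (1 − 1)² + (3 − -5)² = 64
  (-6 − 1)² + (0 − -5)² = 74
Minimum is attained by (-1, -1), so q lies in its Voronoi cell.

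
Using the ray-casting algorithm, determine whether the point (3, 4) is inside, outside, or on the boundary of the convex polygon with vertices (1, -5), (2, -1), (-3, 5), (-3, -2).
The point (3, 4) lies strictly outside the polygon

Cast a horizontal ray to the right from the query point and count how many polygon edges it crosses (each edge strictly once or zero times, handled with the usual half-open convention). 
Parity of crossings → even ⇒ outside.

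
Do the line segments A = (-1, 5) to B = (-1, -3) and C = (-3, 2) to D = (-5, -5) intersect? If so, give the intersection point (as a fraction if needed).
No (intersection of containing lines falls outside at least one segment)

Parametrize and solve: t = -1/2, s = -1. At least one of these is outside [0, 1], so the segments do not intersect.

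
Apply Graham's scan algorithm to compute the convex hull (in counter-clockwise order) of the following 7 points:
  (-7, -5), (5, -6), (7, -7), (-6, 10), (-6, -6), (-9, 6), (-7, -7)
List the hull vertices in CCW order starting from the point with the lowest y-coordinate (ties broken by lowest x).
Hull (CCW) = [(-7, -7), (7, -7), (-6, 10), (-9, 6)]

Graham scan procedure:
  1. Find the pivot p₀ = point with lowest y (tie → lowest x): (-7, -7).
  2. Sort the remaining points by polar angle around p₀.
  3. Walk through sorted points, maintaining a stack; pop the top while the last three entries make a non-left turn (cross product ≤ 0).
  4. Final stack is the convex hull in CCW order: (-7, -7), (7, -7), (-6, 10), (-9, 6).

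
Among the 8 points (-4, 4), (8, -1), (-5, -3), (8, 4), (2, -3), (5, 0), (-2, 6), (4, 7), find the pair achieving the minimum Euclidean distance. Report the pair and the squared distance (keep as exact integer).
Pair = ((-4, 4), (-2, 6)); squared distance = 8

Compute all C(8, 2) = 28 pairwise squared distances (x_i − x_j)² + (y_i − y_j)². The minimum is 8, attained by the pair ((-4, 4), (-2, 6)).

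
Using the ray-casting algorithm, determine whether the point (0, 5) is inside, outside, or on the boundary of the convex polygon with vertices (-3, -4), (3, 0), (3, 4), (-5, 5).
The point (0, 5) lies strictly outside the polygon

Cast a horizontal ray to the right from the query point and count how many polygon edges it crosses (each edge strictly once or zero times, handled with the usual half-open convention). 
Parity of crossings → even ⇒ outside.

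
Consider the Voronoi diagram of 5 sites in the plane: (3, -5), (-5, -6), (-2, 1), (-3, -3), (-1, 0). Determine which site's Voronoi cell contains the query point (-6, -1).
Nearest site = (-3, -3)

The Voronoi cell of site s contains exactly those query points closer to s than to any other site. Compute squared distances from q = (-6, -1) to each site:
  (-3 − -6)² + (-3 − -1)² = 13
  (-2 − -6)² + (1 − -1)² = 20
  (-5 − -6)² + (-6 − -1)² = 26
  (-1 − -6)² + (0 − -1)² = 26
  (3 − -6)² + (-5 − -1)² = 97
Minimum is attained by (-3, -3), so q lies in its Voronoi cell.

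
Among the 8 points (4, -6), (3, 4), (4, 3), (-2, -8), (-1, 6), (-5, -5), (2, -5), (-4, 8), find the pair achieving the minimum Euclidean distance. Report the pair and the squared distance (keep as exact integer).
Pair = ((3, 4), (4, 3)); squared distance = 2

Compute all C(8, 2) = 28 pairwise squared distances (x_i − x_j)² + (y_i − y_j)². The minimum is 2, attained by the pair ((3, 4), (4, 3)).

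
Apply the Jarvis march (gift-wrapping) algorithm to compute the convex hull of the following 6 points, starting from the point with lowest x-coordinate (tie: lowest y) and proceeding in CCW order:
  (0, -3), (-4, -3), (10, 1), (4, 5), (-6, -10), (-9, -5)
Hull (CCW) = [(-9, -5), (-6, -10), (10, 1), (4, 5)]

Jarvis march: at each step, from the current hull vertex p, select the next vertex q as the point such that every other point lies strictly to the left of (or on) the directed line p → q. (Equivalently: for every other point r, the cross product (q − p) × (r − p) ≥ 0.)
Starting point (lowest x, tie lowest y): (-9, -5). Wrap until returning to start. Resulting hull: (-9, -5), (-6, -10), (10, 1), (4, 5).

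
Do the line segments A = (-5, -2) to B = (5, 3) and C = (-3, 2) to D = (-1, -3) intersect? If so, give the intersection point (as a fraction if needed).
Yes; intersection at (-2, -1/2) (t = 3/10 on AB, s = 1/2 on CD)

Parametrize AB as A + t(B − A) = (-5 + 10 t, -2 + 5 t) and CD as C + s(D − C) = (-3 + 2 s, 2 + -5 s). Solve the linear system for (t, s). Determinant = 60 ≠ 0, so a unique intersection of the containing lines exists. Solution: t = 3/10, s = 1/2 — both in [0, 1], so the segments cross. Intersection point: (-2, -1/2).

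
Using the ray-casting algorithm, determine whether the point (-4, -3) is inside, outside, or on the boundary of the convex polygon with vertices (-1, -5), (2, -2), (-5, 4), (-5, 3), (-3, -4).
The point (-4, -3) lies strictly outside the polygon

Cast a horizontal ray to the right from the query point and count how many polygon edges it crosses (each edge strictly once or zero times, handled with the usual half-open convention). 
Parity of crossings → even ⇒ outside.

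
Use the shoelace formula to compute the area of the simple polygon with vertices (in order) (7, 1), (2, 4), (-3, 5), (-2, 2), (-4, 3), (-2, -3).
Area = 91/2

Shoelace formula: Area = (1/2) |Σ_i (x_i · y_{i+1} − x_{i+1} · y_i)| (indices mod n). Compute each cross term:
  (7)(4) − (2)(1) = 26
  (2)(5) − (-3)(4) = 22
  (-3)(2) − (-2)(5) = 4
  (-2)(3) − (-4)(2) = 2
  (-4)(-3) − (-2)(3) = 18
  (-2)(1) − (7)(-3) = 19
Sum = 91, so (signed) Area = 91/2 = 91/2, |Area| = 91/2.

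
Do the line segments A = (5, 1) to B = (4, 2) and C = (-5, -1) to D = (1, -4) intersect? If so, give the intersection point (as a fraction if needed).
No (intersection of containing lines falls outside at least one segment)

Parametrize and solve: t = -14, s = 4. At least one of these is outside [0, 1], so the segments do not intersect.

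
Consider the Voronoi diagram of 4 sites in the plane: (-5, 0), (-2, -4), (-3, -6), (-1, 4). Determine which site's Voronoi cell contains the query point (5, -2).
Nearest site = (-2, -4)

The Voronoi cell of site s contains exactly those query points closer to s than to any other site. Compute squared distances from q = (5, -2) to each site:
  (-2 − 5)² + (-4 − -2)² = 53
  (-1 − 5)² + (4 − -2)² = 72
  (-3 − 5)² + (-6 − -2)² = 80
  (-5 − 5)² + (0 − -2)² = 104
Minimum is attained by (-2, -4), so q lies in its Voronoi cell.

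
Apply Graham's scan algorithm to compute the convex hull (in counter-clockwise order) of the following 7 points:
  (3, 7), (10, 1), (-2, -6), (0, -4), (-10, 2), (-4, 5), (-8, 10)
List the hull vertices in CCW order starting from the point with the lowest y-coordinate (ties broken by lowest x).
Hull (CCW) = [(-2, -6), (10, 1), (3, 7), (-8, 10), (-10, 2)]

Graham scan procedure:
  1. Find the pivot p₀ = point with lowest y (tie → lowest x): (-2, -6).
  2. Sort the remaining points by polar angle around p₀.
  3. Walk through sorted points, maintaining a stack; pop the top while the last three entries make a non-left turn (cross product ≤ 0).
  4. Final stack is the convex hull in CCW order: (-2, -6), (10, 1), (3, 7), (-8, 10), (-10, 2).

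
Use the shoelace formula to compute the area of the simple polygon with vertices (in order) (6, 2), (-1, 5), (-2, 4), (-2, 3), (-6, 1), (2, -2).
Area = 41

Shoelace formula: Area = (1/2) |Σ_i (x_i · y_{i+1} − x_{i+1} · y_i)| (indices mod n). Compute each cross term:
  (6)(5) − (-1)(2) = 32
  (-1)(4) − (-2)(5) = 6
  (-2)(3) − (-2)(4) = 2
  (-2)(1) − (-6)(3) = 16
  (-6)(-2) − (2)(1) = 10
  (2)(2) − (6)(-2) = 16
Sum = 82, so (signed) Area = 82/2 = 41, |Area| = 41.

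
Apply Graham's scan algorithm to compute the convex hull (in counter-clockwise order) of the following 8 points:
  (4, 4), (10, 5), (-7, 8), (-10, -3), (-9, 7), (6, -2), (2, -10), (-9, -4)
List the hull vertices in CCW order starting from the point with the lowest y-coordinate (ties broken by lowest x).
Hull (CCW) = [(2, -10), (10, 5), (-7, 8), (-9, 7), (-10, -3), (-9, -4)]

Graham scan procedure:
  1. Find the pivot p₀ = point with lowest y (tie → lowest x): (2, -10).
  2. Sort the remaining points by polar angle around p₀.
  3. Walk through sorted points, maintaining a stack; pop the top while the last three entries make a non-left turn (cross product ≤ 0).
  4. Final stack is the convex hull in CCW order: (2, -10), (10, 5), (-7, 8), (-9, 7), (-10, -3), (-9, -4).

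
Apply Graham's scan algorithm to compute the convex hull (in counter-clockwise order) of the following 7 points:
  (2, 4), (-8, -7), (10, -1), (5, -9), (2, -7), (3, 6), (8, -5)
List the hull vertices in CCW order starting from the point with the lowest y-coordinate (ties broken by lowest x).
Hull (CCW) = [(5, -9), (8, -5), (10, -1), (3, 6), (-8, -7)]

Graham scan procedure:
  1. Find the pivot p₀ = point with lowest y (tie → lowest x): (5, -9).
  2. Sort the remaining points by polar angle around p₀.
  3. Walk through sorted points, maintaining a stack; pop the top while the last three entries make a non-left turn (cross product ≤ 0).
  4. Final stack is the convex hull in CCW order: (5, -9), (8, -5), (10, -1), (3, 6), (-8, -7).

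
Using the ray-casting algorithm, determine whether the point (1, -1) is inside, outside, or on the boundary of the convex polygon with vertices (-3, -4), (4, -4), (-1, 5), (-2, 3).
The point (1, -1) lies strictly inside the polygon

Cast a horizontal ray to the right from the query point and count how many polygon edges it crosses (each edge strictly once or zero times, handled with the usual half-open convention). 
Parity of crossings → odd ⇒ inside.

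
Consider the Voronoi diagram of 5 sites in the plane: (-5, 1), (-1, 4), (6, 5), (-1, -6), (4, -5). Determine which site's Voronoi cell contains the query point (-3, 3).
Nearest site = (-1, 4)

The Voronoi cell of site s contains exactly those query points closer to s than to any other site. Compute squared distances from q = (-3, 3) to each site:
  (-1 − -3)² + (4 − 3)² = 5
  (-5 − -3)² + (1 − 3)² = 8
  (-1 − -3)² + (-6 − 3)² = 85
  (6 − -3)² + (5 − 3)² = 85
  (4 − -3)² + (-5 − 3)² = 113
Minimum is attained by (-1, 4), so q lies in its Voronoi cell.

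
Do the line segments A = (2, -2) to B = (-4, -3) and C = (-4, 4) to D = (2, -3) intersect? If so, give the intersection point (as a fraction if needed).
Yes; intersection at (5/4, -17/8) (t = 1/8 on AB, s = 7/8 on CD)

Parametrize AB as A + t(B − A) = (2 + -6 t, -2 + -1 t) and CD as C + s(D − C) = (-4 + 6 s, 4 + -7 s). Solve the linear system for (t, s). Determinant = -48 ≠ 0, so a unique intersection of the containing lines exists. Solution: t = 1/8, s = 7/8 — both in [0, 1], so the segments cross. Intersection point: (5/4, -17/8).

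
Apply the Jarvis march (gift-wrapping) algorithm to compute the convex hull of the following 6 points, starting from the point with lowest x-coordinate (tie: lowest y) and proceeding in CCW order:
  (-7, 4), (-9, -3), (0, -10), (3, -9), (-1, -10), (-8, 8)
Hull (CCW) = [(-9, -3), (-1, -10), (0, -10), (3, -9), (-8, 8)]

Jarvis march: at each step, from the current hull vertex p, select the next vertex q as the point such that every other point lies strictly to the left of (or on) the directed line p → q. (Equivalently: for every other point r, the cross product (q − p) × (r − p) ≥ 0.)
Starting point (lowest x, tie lowest y): (-9, -3). Wrap until returning to start. Resulting hull: (-9, -3), (-1, -10), (0, -10), (3, -9), (-8, 8).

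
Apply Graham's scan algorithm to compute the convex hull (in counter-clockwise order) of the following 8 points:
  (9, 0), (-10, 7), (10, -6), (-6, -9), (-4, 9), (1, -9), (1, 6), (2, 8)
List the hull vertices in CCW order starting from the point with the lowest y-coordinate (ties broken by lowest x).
Hull (CCW) = [(-6, -9), (1, -9), (10, -6), (9, 0), (2, 8), (-4, 9), (-10, 7)]

Graham scan procedure:
  1. Find the pivot p₀ = point with lowest y (tie → lowest x): (-6, -9).
  2. Sort the remaining points by polar angle around p₀.
  3. Walk through sorted points, maintaining a stack; pop the top while the last three entries make a non-left turn (cross product ≤ 0).
  4. Final stack is the convex hull in CCW order: (-6, -9), (1, -9), (10, -6), (9, 0), (2, 8), (-4, 9), (-10, 7).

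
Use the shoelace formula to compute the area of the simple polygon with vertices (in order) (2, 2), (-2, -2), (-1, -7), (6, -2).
Area = 36

Shoelace formula: Area = (1/2) |Σ_i (x_i · y_{i+1} − x_{i+1} · y_i)| (indices mod n). Compute each cross term:
  (2)(-2) − (-2)(2) = 0
  (-2)(-7) − (-1)(-2) = 12
  (-1)(-2) − (6)(-7) = 44
  (6)(2) − (2)(-2) = 16
Sum = 72, so (signed) Area = 72/2 = 36, |Area| = 36.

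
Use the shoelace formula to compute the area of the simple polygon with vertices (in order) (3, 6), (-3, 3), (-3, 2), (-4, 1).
Area = 4

Shoelace formula: Area = (1/2) |Σ_i (x_i · y_{i+1} − x_{i+1} · y_i)| (indices mod n). Compute each cross term:
  (3)(3) − (-3)(6) = 27
  (-3)(2) − (-3)(3) = 3
  (-3)(1) − (-4)(2) = 5
  (-4)(6) − (3)(1) = -27
Sum = 8, so (signed) Area = 8/2 = 4, |Area| = 4.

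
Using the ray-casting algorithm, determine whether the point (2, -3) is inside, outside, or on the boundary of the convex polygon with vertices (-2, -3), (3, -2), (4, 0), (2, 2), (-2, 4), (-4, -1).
The point (2, -3) lies strictly outside the polygon

Cast a horizontal ray to the right from the query point and count how many polygon edges it crosses (each edge strictly once or zero times, handled with the usual half-open convention). 
Parity of crossings → even ⇒ outside.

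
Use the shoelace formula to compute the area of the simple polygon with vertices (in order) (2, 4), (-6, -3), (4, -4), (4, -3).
Area = 40

Shoelace formula: Area = (1/2) |Σ_i (x_i · y_{i+1} − x_{i+1} · y_i)| (indices mod n). Compute each cross term:
  (2)(-3) − (-6)(4) = 18
  (-6)(-4) − (4)(-3) = 36
  (4)(-3) − (4)(-4) = 4
  (4)(4) − (2)(-3) = 22
Sum = 80, so (signed) Area = 80/2 = 40, |Area| = 40.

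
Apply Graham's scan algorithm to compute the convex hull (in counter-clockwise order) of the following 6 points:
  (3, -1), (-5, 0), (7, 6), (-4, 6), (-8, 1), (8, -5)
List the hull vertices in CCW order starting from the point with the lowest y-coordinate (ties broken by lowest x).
Hull (CCW) = [(8, -5), (7, 6), (-4, 6), (-8, 1)]

Graham scan procedure:
  1. Find the pivot p₀ = point with lowest y (tie → lowest x): (8, -5).
  2. Sort the remaining points by polar angle around p₀.
  3. Walk through sorted points, maintaining a stack; pop the top while the last three entries make a non-left turn (cross product ≤ 0).
  4. Final stack is the convex hull in CCW order: (8, -5), (7, 6), (-4, 6), (-8, 1).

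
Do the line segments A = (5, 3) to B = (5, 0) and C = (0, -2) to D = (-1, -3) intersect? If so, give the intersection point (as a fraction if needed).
No (intersection of containing lines falls outside at least one segment)

Parametrize and solve: t = 0, s = -5. At least one of these is outside [0, 1], so the segments do not intersect.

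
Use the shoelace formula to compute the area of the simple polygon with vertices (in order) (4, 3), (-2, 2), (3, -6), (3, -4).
Area = 51/2

Shoelace formula: Area = (1/2) |Σ_i (x_i · y_{i+1} − x_{i+1} · y_i)| (indices mod n). Compute each cross term:
  (4)(2) − (-2)(3) = 14
  (-2)(-6) − (3)(2) = 6
  (3)(-4) − (3)(-6) = 6
  (3)(3) − (4)(-4) = 25
Sum = 51, so (signed) Area = 51/2 = 51/2, |Area| = 51/2.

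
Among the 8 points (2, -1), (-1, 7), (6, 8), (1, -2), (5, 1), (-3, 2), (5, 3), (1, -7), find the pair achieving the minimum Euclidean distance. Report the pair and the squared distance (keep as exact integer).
Pair = ((2, -1), (1, -2)); squared distance = 2

Compute all C(8, 2) = 28 pairwise squared distances (x_i − x_j)² + (y_i − y_j)². The minimum is 2, attained by the pair ((2, -1), (1, -2)).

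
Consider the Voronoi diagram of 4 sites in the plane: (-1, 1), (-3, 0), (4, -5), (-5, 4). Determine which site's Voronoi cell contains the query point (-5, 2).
Nearest site = (-5, 4)

The Voronoi cell of site s contains exactly those query points closer to s than to any other site. Compute squared distances from q = (-5, 2) to each site:
  (-5 − -5)² + (4 − 2)² = 4
  (-3 − -5)² + (0 − 2)² = 8
  (-1 − -5)² + (1 − 2)² = 17
  (4 − -5)² + (-5 − 2)² = 130
Minimum is attained by (-5, 4), so q lies in its Voronoi cell.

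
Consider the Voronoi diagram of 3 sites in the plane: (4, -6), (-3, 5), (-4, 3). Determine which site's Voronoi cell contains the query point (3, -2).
Nearest site = (4, -6)

The Voronoi cell of site s contains exactly those query points closer to s than to any other site. Compute squared distances from q = (3, -2) to each site:
  (4 − 3)² + (-6 − -2)² = 17
  (-4 − 3)² + (3 − -2)² = 74
  (-3 − 3)² + (5 − -2)² = 85
Minimum is attained by (4, -6), so q lies in its Voronoi cell.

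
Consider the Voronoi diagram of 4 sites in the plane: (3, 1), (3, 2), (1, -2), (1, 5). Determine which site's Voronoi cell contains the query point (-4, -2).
Nearest site = (1, -2)

The Voronoi cell of site s contains exactly those query points closer to s than to any other site. Compute squared distances from q = (-4, -2) to each site:
  (1 − -4)² + (-2 − -2)² = 25
  (3 − -4)² + (1 − -2)² = 58
  (3 − -4)² + (2 − -2)² = 65
  (1 − -4)² + (5 − -2)² = 74
Minimum is attained by (1, -2), so q lies in its Voronoi cell.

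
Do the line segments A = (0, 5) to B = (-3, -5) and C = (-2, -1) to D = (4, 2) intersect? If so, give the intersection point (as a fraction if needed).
Yes; intersection at (-30/17, -15/17) (t = 10/17 on AB, s = 2/51 on CD)

Parametrize AB as A + t(B − A) = (0 + -3 t, 5 + -10 t) and CD as C + s(D − C) = (-2 + 6 s, -1 + 3 s). Solve the linear system for (t, s). Determinant = -51 ≠ 0, so a unique intersection of the containing lines exists. Solution: t = 10/17, s = 2/51 — both in [0, 1], so the segments cross. Intersection point: (-30/17, -15/17).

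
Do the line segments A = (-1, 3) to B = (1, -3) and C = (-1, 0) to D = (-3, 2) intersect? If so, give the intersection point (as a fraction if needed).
No (intersection of containing lines falls outside at least one segment)

Parametrize and solve: t = 3/4, s = -3/4. At least one of these is outside [0, 1], so the segments do not intersect.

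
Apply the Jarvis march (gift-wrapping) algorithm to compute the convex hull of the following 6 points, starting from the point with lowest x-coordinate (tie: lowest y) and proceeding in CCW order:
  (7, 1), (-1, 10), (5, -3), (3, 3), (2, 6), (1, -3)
Hull (CCW) = [(-1, 10), (1, -3), (5, -3), (7, 1)]

Jarvis march: at each step, from the current hull vertex p, select the next vertex q as the point such that every other point lies strictly to the left of (or on) the directed line p → q. (Equivalently: for every other point r, the cross product (q − p) × (r − p) ≥ 0.)
Starting point (lowest x, tie lowest y): (-1, 10). Wrap until returning to start. Resulting hull: (-1, 10), (1, -3), (5, -3), (7, 1).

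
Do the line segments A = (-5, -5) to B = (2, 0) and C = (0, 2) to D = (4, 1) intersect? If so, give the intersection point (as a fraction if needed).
No (intersection of containing lines falls outside at least one segment)

Parametrize and solve: t = 11/9, s = 8/9. At least one of these is outside [0, 1], so the segments do not intersect.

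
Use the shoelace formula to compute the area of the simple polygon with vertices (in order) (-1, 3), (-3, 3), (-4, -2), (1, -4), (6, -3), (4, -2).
Area = 73/2

Shoelace formula: Area = (1/2) |Σ_i (x_i · y_{i+1} − x_{i+1} · y_i)| (indices mod n). Compute each cross term:
  (-1)(3) − (-3)(3) = 6
  (-3)(-2) − (-4)(3) = 18
  (-4)(-4) − (1)(-2) = 18
  (1)(-3) − (6)(-4) = 21
  (6)(-2) − (4)(-3) = 0
  (4)(3) − (-1)(-2) = 10
Sum = 73, so (signed) Area = 73/2 = 73/2, |Area| = 73/2.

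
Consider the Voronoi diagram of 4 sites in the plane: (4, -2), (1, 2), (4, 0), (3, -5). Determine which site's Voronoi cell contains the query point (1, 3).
Nearest site = (1, 2)

The Voronoi cell of site s contains exactly those query points closer to s than to any other site. Compute squared distances from q = (1, 3) to each site:
  (1 − 1)² + (2 − 3)² = 1
  (4 − 1)² + (0 − 3)² = 18
  (4 − 1)² + (-2 − 3)² = 34
  (3 − 1)² + (-5 − 3)² = 68
Minimum is attained by (1, 2), so q lies in its Voronoi cell.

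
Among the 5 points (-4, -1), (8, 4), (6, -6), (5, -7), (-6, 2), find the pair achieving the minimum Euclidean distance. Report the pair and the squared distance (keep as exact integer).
Pair = ((6, -6), (5, -7)); squared distance = 2

Compute all C(5, 2) = 10 pairwise squared distances (x_i − x_j)² + (y_i − y_j)². The minimum is 2, attained by the pair ((6, -6), (5, -7)).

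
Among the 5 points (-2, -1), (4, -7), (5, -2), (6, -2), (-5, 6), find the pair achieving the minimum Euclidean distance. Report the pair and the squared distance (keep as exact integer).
Pair = ((5, -2), (6, -2)); squared distance = 1

Compute all C(5, 2) = 10 pairwise squared distances (x_i − x_j)² + (y_i − y_j)². The minimum is 1, attained by the pair ((5, -2), (6, -2)).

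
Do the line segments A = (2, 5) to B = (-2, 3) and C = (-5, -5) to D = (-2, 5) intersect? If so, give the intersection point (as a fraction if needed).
No (intersection of containing lines falls outside at least one segment)

Parametrize and solve: t = 20/17, s = 13/17. At least one of these is outside [0, 1], so the segments do not intersect.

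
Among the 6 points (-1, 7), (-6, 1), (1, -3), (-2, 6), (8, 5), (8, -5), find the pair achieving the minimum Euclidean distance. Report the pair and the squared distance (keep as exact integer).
Pair = ((-1, 7), (-2, 6)); squared distance = 2

Compute all C(6, 2) = 15 pairwise squared distances (x_i − x_j)² + (y_i − y_j)². The minimum is 2, attained by the pair ((-1, 7), (-2, 6)).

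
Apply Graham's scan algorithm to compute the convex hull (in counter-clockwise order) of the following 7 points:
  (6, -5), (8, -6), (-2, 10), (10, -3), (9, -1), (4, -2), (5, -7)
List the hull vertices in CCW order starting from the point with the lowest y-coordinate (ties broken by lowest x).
Hull (CCW) = [(5, -7), (8, -6), (10, -3), (9, -1), (-2, 10)]

Graham scan procedure:
  1. Find the pivot p₀ = point with lowest y (tie → lowest x): (5, -7).
  2. Sort the remaining points by polar angle around p₀.
  3. Walk through sorted points, maintaining a stack; pop the top while the last three entries make a non-left turn (cross product ≤ 0).
  4. Final stack is the convex hull in CCW order: (5, -7), (8, -6), (10, -3), (9, -1), (-2, 10).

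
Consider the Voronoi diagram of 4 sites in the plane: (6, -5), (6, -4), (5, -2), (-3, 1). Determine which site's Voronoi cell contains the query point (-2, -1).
Nearest site = (-3, 1)

The Voronoi cell of site s contains exactly those query points closer to s than to any other site. Compute squared distances from q = (-2, -1) to each site:
  (-3 − -2)² + (1 − -1)² = 5
  (5 − -2)² + (-2 − -1)² = 50
  (6 − -2)² + (-4 − -1)² = 73
  (6 − -2)² + (-5 − -1)² = 80
Minimum is attained by (-3, 1), so q lies in its Voronoi cell.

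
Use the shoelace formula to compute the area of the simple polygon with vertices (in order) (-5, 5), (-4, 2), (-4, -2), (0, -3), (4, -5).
Area = 45/2

Shoelace formula: Area = (1/2) |Σ_i (x_i · y_{i+1} − x_{i+1} · y_i)| (indices mod n). Compute each cross term:
  (-5)(2) − (-4)(5) = 10
  (-4)(-2) − (-4)(2) = 16
  (-4)(-3) − (0)(-2) = 12
  (0)(-5) − (4)(-3) = 12
  (4)(5) − (-5)(-5) = -5
Sum = 45, so (signed) Area = 45/2 = 45/2, |Area| = 45/2.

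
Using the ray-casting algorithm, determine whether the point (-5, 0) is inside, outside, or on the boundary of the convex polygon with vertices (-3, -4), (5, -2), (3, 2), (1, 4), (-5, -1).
The point (-5, 0) lies strictly outside the polygon

Cast a horizontal ray to the right from the query point and count how many polygon edges it crosses (each edge strictly once or zero times, handled with the usual half-open convention). 
Parity of crossings → even ⇒ outside.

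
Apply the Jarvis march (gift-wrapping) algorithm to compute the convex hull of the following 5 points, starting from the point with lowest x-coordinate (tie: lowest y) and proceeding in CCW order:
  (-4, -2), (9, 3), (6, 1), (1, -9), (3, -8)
Hull (CCW) = [(-4, -2), (1, -9), (3, -8), (9, 3)]

Jarvis march: at each step, from the current hull vertex p, select the next vertex q as the point such that every other point lies strictly to the left of (or on) the directed line p → q. (Equivalently: for every other point r, the cross product (q − p) × (r − p) ≥ 0.)
Starting point (lowest x, tie lowest y): (-4, -2). Wrap until returning to start. Resulting hull: (-4, -2), (1, -9), (3, -8), (9, 3).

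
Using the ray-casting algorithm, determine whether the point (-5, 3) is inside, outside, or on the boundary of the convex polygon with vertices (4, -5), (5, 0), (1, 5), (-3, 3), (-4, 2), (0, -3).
The point (-5, 3) lies strictly outside the polygon

Cast a horizontal ray to the right from the query point and count how many polygon edges it crosses (each edge strictly once or zero times, handled with the usual half-open convention). 
Parity of crossings → even ⇒ outside.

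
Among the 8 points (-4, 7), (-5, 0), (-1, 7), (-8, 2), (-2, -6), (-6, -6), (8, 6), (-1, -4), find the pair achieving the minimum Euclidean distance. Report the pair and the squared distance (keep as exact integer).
Pair = ((-2, -6), (-1, -4)); squared distance = 5

Compute all C(8, 2) = 28 pairwise squared distances (x_i − x_j)² + (y_i − y_j)². The minimum is 5, attained by the pair ((-2, -6), (-1, -4)).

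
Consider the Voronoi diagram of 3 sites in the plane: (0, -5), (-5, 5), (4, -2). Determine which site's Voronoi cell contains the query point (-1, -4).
Nearest site = (0, -5)

The Voronoi cell of site s contains exactly those query points closer to s than to any other site. Compute squared distances from q = (-1, -4) to each site:
  (0 − -1)² + (-5 − -4)² = 2
  (4 − -1)² + (-2 − -4)² = 29
  (-5 − -1)² + (5 − -4)² = 97
Minimum is attained by (0, -5), so q lies in its Voronoi cell.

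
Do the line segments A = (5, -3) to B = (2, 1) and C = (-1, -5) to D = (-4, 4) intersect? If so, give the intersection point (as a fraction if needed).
No (intersection of containing lines falls outside at least one segment)

Parametrize and solve: t = 4, s = 2. At least one of these is outside [0, 1], so the segments do not intersect.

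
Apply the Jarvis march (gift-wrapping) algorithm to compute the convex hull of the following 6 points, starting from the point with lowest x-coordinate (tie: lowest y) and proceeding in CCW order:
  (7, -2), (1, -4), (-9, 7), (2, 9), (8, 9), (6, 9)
Hull (CCW) = [(-9, 7), (1, -4), (7, -2), (8, 9), (2, 9)]

Jarvis march: at each step, from the current hull vertex p, select the next vertex q as the point such that every other point lies strictly to the left of (or on) the directed line p → q. (Equivalently: for every other point r, the cross product (q − p) × (r − p) ≥ 0.)
Starting point (lowest x, tie lowest y): (-9, 7). Wrap until returning to start. Resulting hull: (-9, 7), (1, -4), (7, -2), (8, 9), (2, 9).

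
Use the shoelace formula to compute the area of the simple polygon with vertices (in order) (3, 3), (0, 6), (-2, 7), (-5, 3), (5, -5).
Area = 99/2

Shoelace formula: Area = (1/2) |Σ_i (x_i · y_{i+1} − x_{i+1} · y_i)| (indices mod n). Compute each cross term:
  (3)(6) − (0)(3) = 18
  (0)(7) − (-2)(6) = 12
  (-2)(3) − (-5)(7) = 29
  (-5)(-5) − (5)(3) = 10
  (5)(3) − (3)(-5) = 30
Sum = 99, so (signed) Area = 99/2 = 99/2, |Area| = 99/2.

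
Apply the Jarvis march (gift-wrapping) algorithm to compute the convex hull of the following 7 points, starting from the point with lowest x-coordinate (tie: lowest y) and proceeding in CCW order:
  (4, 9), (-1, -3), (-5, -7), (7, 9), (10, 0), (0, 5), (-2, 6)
Hull (CCW) = [(-5, -7), (10, 0), (7, 9), (4, 9), (-2, 6)]

Jarvis march: at each step, from the current hull vertex p, select the next vertex q as the point such that every other point lies strictly to the left of (or on) the directed line p → q. (Equivalently: for every other point r, the cross product (q − p) × (r − p) ≥ 0.)
Starting point (lowest x, tie lowest y): (-5, -7). Wrap until returning to start. Resulting hull: (-5, -7), (10, 0), (7, 9), (4, 9), (-2, 6).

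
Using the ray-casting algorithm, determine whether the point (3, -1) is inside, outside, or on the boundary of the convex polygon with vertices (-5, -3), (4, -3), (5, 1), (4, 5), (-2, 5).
The point (3, -1) lies strictly inside the polygon

Cast a horizontal ray to the right from the query point and count how many polygon edges it crosses (each edge strictly once or zero times, handled with the usual half-open convention). 
Parity of crossings → odd ⇒ inside.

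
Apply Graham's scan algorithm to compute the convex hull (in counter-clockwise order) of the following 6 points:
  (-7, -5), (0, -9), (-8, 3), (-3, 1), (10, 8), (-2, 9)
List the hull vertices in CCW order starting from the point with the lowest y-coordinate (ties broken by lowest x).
Hull (CCW) = [(0, -9), (10, 8), (-2, 9), (-8, 3), (-7, -5)]

Graham scan procedure:
  1. Find the pivot p₀ = point with lowest y (tie → lowest x): (0, -9).
  2. Sort the remaining points by polar angle around p₀.
  3. Walk through sorted points, maintaining a stack; pop the top while the last three entries make a non-left turn (cross product ≤ 0).
  4. Final stack is the convex hull in CCW order: (0, -9), (10, 8), (-2, 9), (-8, 3), (-7, -5).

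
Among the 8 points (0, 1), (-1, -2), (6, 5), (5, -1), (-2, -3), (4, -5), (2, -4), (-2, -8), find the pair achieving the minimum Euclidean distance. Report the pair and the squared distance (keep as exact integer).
Pair = ((-1, -2), (-2, -3)); squared distance = 2

Compute all C(8, 2) = 28 pairwise squared distances (x_i − x_j)² + (y_i − y_j)². The minimum is 2, attained by the pair ((-1, -2), (-2, -3)).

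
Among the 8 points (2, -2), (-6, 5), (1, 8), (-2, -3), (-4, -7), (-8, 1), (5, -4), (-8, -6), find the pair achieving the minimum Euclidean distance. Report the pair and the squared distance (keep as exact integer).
Pair = ((2, -2), (5, -4)); squared distance = 13

Compute all C(8, 2) = 28 pairwise squared distances (x_i − x_j)² + (y_i − y_j)². The minimum is 13, attained by the pair ((2, -2), (5, -4)).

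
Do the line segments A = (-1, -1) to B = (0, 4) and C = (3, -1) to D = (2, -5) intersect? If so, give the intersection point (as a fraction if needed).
No (intersection of containing lines falls outside at least one segment)

Parametrize and solve: t = -16, s = 20. At least one of these is outside [0, 1], so the segments do not intersect.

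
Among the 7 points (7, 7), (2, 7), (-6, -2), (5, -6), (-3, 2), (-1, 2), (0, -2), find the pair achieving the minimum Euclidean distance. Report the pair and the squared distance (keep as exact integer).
Pair = ((-3, 2), (-1, 2)); squared distance = 4

Compute all C(7, 2) = 21 pairwise squared distances (x_i − x_j)² + (y_i − y_j)². The minimum is 4, attained by the pair ((-3, 2), (-1, 2)).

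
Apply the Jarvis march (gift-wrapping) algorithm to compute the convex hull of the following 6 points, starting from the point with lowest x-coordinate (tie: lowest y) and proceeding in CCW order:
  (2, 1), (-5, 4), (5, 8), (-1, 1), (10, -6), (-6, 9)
Hull (CCW) = [(-6, 9), (-5, 4), (-1, 1), (10, -6), (5, 8)]

Jarvis march: at each step, from the current hull vertex p, select the next vertex q as the point such that every other point lies strictly to the left of (or on) the directed line p → q. (Equivalently: for every other point r, the cross product (q − p) × (r − p) ≥ 0.)
Starting point (lowest x, tie lowest y): (-6, 9). Wrap until returning to start. Resulting hull: (-6, 9), (-5, 4), (-1, 1), (10, -6), (5, 8).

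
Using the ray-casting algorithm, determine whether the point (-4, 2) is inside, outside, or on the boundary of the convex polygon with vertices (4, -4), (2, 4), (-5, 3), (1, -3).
The point (-4, 2) lies on the polygon boundary

Boundary check: the query satisfies the collinearity and bounding-box conditions for some polygon edge, so it lies exactly on the boundary.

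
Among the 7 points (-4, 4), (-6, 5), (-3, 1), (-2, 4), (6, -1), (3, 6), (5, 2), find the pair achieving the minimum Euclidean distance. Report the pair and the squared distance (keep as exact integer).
Pair = ((-4, 4), (-2, 4)); squared distance = 4

Compute all C(7, 2) = 21 pairwise squared distances (x_i − x_j)² + (y_i − y_j)². The minimum is 4, attained by the pair ((-4, 4), (-2, 4)).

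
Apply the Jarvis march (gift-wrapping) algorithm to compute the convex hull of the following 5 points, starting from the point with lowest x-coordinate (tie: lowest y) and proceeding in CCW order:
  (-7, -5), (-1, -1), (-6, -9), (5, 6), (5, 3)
Hull (CCW) = [(-7, -5), (-6, -9), (5, 3), (5, 6)]

Jarvis march: at each step, from the current hull vertex p, select the next vertex q as the point such that every other point lies strictly to the left of (or on) the directed line p → q. (Equivalently: for every other point r, the cross product (q − p) × (r − p) ≥ 0.)
Starting point (lowest x, tie lowest y): (-7, -5). Wrap until returning to start. Resulting hull: (-7, -5), (-6, -9), (5, 3), (5, 6).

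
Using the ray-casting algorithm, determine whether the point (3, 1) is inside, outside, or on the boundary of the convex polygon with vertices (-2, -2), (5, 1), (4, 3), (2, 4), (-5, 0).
The point (3, 1) lies strictly inside the polygon

Cast a horizontal ray to the right from the query point and count how many polygon edges it crosses (each edge strictly once or zero times, handled with the usual half-open convention). 
Parity of crossings → odd ⇒ inside.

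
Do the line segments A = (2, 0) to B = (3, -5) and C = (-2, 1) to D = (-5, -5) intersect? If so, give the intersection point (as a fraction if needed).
No (intersection of containing lines falls outside at least one segment)

Parametrize and solve: t = -9/7, s = -19/21. At least one of these is outside [0, 1], so the segments do not intersect.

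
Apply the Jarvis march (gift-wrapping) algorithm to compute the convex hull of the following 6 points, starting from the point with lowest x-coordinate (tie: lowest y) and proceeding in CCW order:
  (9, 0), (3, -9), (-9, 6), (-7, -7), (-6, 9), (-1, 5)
Hull (CCW) = [(-9, 6), (-7, -7), (3, -9), (9, 0), (-6, 9)]

Jarvis march: at each step, from the current hull vertex p, select the next vertex q as the point such that every other point lies strictly to the left of (or on) the directed line p → q. (Equivalently: for every other point r, the cross product (q − p) × (r − p) ≥ 0.)
Starting point (lowest x, tie lowest y): (-9, 6). Wrap until returning to start. Resulting hull: (-9, 6), (-7, -7), (3, -9), (9, 0), (-6, 9).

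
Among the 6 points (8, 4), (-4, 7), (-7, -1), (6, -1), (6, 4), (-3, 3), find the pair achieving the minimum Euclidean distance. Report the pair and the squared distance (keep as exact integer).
Pair = ((8, 4), (6, 4)); squared distance = 4

Compute all C(6, 2) = 15 pairwise squared distances (x_i − x_j)² + (y_i − y_j)². The minimum is 4, attained by the pair ((8, 4), (6, 4)).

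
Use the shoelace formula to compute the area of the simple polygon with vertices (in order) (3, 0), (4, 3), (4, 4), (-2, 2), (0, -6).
Area = 59/2

Shoelace formula: Area = (1/2) |Σ_i (x_i · y_{i+1} − x_{i+1} · y_i)| (indices mod n). Compute each cross term:
  (3)(3) − (4)(0) = 9
  (4)(4) − (4)(3) = 4
  (4)(2) − (-2)(4) = 16
  (-2)(-6) − (0)(2) = 12
  (0)(0) − (3)(-6) = 18
Sum = 59, so (signed) Area = 59/2 = 59/2, |Area| = 59/2.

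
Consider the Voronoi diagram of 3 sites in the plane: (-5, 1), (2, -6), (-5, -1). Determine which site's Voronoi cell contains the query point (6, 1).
Nearest site = (2, -6)

The Voronoi cell of site s contains exactly those query points closer to s than to any other site. Compute squared distances from q = (6, 1) to each site:
  (2 − 6)² + (-6 − 1)² = 65
  (-5 − 6)² + (1 − 1)² = 121
  (-5 − 6)² + (-1 − 1)² = 125
Minimum is attained by (2, -6), so q lies in its Voronoi cell.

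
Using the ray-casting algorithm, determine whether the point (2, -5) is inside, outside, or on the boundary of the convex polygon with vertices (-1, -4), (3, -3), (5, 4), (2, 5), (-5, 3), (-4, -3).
The point (2, -5) lies strictly outside the polygon

Cast a horizontal ray to the right from the query point and count how many polygon edges it crosses (each edge strictly once or zero times, handled with the usual half-open convention). 
Parity of crossings → even ⇒ outside.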